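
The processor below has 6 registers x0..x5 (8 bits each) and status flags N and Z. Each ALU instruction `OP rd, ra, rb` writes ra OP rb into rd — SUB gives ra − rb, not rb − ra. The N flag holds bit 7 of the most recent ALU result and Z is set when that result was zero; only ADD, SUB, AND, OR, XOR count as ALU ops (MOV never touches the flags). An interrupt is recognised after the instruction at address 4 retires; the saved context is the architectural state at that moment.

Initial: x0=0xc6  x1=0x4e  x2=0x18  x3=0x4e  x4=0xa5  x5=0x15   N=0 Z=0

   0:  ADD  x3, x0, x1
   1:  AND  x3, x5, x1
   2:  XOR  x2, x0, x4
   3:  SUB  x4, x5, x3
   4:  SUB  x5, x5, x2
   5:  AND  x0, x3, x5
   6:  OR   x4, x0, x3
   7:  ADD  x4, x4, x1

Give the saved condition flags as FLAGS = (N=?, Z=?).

FLAGS = (N=1, Z=0)

after  0: x0=0xc6 x1=0x4e x2=0x18 x3=0x14 x4=0xa5 x5=0x15  N=0 Z=0
after  1: x0=0xc6 x1=0x4e x2=0x18 x3=0x04 x4=0xa5 x5=0x15  N=0 Z=0
after  2: x0=0xc6 x1=0x4e x2=0x63 x3=0x04 x4=0xa5 x5=0x15  N=0 Z=0
after  3: x0=0xc6 x1=0x4e x2=0x63 x3=0x04 x4=0x11 x5=0x15  N=0 Z=0
after  4: x0=0xc6 x1=0x4e x2=0x63 x3=0x04 x4=0x11 x5=0xb2  N=1 Z=0
-- IRQ taken; context saved, return-PC = 5 --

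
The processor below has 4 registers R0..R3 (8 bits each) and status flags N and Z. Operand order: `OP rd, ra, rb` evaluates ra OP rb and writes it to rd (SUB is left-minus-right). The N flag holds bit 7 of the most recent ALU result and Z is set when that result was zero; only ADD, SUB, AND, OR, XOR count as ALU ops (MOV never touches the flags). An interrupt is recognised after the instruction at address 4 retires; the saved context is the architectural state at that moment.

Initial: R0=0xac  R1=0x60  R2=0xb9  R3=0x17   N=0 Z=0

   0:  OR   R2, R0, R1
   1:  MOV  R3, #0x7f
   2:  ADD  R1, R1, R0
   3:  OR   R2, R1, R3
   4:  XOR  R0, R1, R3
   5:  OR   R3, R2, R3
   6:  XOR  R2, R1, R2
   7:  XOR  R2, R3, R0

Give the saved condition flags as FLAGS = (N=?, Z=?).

FLAGS = (N=0, Z=0)

after  0: R0=0xac R1=0x60 R2=0xec R3=0x17  N=1 Z=0
after  1: R0=0xac R1=0x60 R2=0xec R3=0x7f  N=1 Z=0
after  2: R0=0xac R1=0x0c R2=0xec R3=0x7f  N=0 Z=0
after  3: R0=0xac R1=0x0c R2=0x7f R3=0x7f  N=0 Z=0
after  4: R0=0x73 R1=0x0c R2=0x7f R3=0x7f  N=0 Z=0
-- IRQ taken; context saved, return-PC = 5 --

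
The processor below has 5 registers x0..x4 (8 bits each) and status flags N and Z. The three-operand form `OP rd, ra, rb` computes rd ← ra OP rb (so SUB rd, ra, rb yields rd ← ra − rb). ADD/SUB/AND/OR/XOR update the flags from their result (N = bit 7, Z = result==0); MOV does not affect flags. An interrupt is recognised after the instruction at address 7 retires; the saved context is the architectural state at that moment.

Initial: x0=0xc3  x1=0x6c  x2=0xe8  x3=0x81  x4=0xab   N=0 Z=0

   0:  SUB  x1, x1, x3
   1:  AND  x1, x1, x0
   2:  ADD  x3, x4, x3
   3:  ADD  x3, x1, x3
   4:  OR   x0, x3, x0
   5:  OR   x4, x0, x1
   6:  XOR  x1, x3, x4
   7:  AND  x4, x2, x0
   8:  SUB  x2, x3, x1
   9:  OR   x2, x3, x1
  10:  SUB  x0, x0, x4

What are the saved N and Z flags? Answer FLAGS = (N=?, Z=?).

FLAGS = (N=1, Z=0)

after  0: x0=0xc3 x1=0xeb x2=0xe8 x3=0x81 x4=0xab  N=1 Z=0
after  1: x0=0xc3 x1=0xc3 x2=0xe8 x3=0x81 x4=0xab  N=1 Z=0
after  2: x0=0xc3 x1=0xc3 x2=0xe8 x3=0x2c x4=0xab  N=0 Z=0
after  3: x0=0xc3 x1=0xc3 x2=0xe8 x3=0xef x4=0xab  N=1 Z=0
after  4: x0=0xef x1=0xc3 x2=0xe8 x3=0xef x4=0xab  N=1 Z=0
after  5: x0=0xef x1=0xc3 x2=0xe8 x3=0xef x4=0xef  N=1 Z=0
after  6: x0=0xef x1=0x00 x2=0xe8 x3=0xef x4=0xef  N=0 Z=1
after  7: x0=0xef x1=0x00 x2=0xe8 x3=0xef x4=0xe8  N=1 Z=0
-- IRQ taken; context saved, return-PC = 8 --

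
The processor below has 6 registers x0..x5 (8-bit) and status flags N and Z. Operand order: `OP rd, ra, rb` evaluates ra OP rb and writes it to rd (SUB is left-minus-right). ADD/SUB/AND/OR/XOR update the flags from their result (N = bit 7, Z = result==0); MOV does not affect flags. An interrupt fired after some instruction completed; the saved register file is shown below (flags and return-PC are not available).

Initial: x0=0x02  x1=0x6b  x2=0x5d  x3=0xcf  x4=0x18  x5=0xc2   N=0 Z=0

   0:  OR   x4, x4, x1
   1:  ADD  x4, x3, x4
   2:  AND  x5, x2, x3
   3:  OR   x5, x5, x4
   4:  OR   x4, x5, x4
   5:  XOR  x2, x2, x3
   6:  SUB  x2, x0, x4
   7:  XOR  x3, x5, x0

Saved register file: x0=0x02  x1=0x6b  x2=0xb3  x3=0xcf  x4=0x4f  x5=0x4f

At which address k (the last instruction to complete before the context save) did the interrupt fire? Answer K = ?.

after  0: x0=0x02 x1=0x6b x2=0x5d x3=0xcf x4=0x7b x5=0xc2  N=0 Z=0
after  1: x0=0x02 x1=0x6b x2=0x5d x3=0xcf x4=0x4a x5=0xc2  N=0 Z=0
after  2: x0=0x02 x1=0x6b x2=0x5d x3=0xcf x4=0x4a x5=0x4d  N=0 Z=0
after  3: x0=0x02 x1=0x6b x2=0x5d x3=0xcf x4=0x4a x5=0x4f  N=0 Z=0
after  4: x0=0x02 x1=0x6b x2=0x5d x3=0xcf x4=0x4f x5=0x4f  N=0 Z=0
after  5: x0=0x02 x1=0x6b x2=0x92 x3=0xcf x4=0x4f x5=0x4f  N=1 Z=0
after  6: x0=0x02 x1=0x6b x2=0xb3 x3=0xcf x4=0x4f x5=0x4f  N=1 Z=0
-- IRQ taken; context saved, return-PC = 7 --

K = 6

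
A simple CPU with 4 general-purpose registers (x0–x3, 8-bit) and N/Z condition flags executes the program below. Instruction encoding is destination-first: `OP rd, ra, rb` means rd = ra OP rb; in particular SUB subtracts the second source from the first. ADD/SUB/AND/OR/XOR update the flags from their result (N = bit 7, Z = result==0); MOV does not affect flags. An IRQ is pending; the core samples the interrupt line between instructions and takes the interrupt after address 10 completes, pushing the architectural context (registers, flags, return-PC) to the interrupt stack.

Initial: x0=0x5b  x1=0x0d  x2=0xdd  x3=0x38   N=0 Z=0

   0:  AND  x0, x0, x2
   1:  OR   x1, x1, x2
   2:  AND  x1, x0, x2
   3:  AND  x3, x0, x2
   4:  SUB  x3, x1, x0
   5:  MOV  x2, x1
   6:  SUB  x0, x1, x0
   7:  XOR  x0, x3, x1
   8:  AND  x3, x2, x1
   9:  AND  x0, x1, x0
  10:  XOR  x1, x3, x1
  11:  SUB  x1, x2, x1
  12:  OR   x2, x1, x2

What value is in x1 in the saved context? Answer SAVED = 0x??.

after  0: x0=0x59 x1=0x0d x2=0xdd x3=0x38  N=0 Z=0
after  1: x0=0x59 x1=0xdd x2=0xdd x3=0x38  N=1 Z=0
after  2: x0=0x59 x1=0x59 x2=0xdd x3=0x38  N=0 Z=0
after  3: x0=0x59 x1=0x59 x2=0xdd x3=0x59  N=0 Z=0
after  4: x0=0x59 x1=0x59 x2=0xdd x3=0x00  N=0 Z=1
after  5: x0=0x59 x1=0x59 x2=0x59 x3=0x00  N=0 Z=1
after  6: x0=0x00 x1=0x59 x2=0x59 x3=0x00  N=0 Z=1
after  7: x0=0x59 x1=0x59 x2=0x59 x3=0x00  N=0 Z=0
after  8: x0=0x59 x1=0x59 x2=0x59 x3=0x59  N=0 Z=0
after  9: x0=0x59 x1=0x59 x2=0x59 x3=0x59  N=0 Z=0
after 10: x0=0x59 x1=0x00 x2=0x59 x3=0x59  N=0 Z=1
-- IRQ taken; context saved, return-PC = 11 --

SAVED = 0x00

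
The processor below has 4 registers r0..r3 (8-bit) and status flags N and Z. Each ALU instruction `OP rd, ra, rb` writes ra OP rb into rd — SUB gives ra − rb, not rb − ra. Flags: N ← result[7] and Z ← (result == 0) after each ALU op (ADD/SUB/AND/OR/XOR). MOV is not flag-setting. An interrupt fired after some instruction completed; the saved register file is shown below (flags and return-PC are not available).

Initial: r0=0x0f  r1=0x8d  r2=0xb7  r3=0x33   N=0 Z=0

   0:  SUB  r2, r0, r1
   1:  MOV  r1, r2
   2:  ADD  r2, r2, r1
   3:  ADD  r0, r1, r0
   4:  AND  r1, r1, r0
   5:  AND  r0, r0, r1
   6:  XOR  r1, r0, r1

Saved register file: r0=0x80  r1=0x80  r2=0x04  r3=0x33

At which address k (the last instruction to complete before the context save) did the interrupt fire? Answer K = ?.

K = 5

after  0: r0=0x0f r1=0x8d r2=0x82 r3=0x33  N=1 Z=0
after  1: r0=0x0f r1=0x82 r2=0x82 r3=0x33  N=1 Z=0
after  2: r0=0x0f r1=0x82 r2=0x04 r3=0x33  N=0 Z=0
after  3: r0=0x91 r1=0x82 r2=0x04 r3=0x33  N=1 Z=0
after  4: r0=0x91 r1=0x80 r2=0x04 r3=0x33  N=1 Z=0
after  5: r0=0x80 r1=0x80 r2=0x04 r3=0x33  N=1 Z=0
-- IRQ taken; context saved, return-PC = 6 --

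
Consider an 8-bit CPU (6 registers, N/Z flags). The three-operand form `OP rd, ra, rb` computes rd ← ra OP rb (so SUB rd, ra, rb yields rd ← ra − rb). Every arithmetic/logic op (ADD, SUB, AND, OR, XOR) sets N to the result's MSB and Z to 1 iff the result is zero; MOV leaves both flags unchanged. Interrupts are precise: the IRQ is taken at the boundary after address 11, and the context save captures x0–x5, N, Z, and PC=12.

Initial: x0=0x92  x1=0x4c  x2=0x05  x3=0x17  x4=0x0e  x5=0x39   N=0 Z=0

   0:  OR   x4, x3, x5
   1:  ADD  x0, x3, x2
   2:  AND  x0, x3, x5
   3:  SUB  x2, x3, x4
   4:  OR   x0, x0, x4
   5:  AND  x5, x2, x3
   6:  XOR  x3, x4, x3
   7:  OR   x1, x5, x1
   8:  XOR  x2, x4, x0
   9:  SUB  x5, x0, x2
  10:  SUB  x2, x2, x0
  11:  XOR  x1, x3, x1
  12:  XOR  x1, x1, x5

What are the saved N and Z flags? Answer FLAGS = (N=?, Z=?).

FLAGS = (N=0, Z=0)

after  0: x0=0x92 x1=0x4c x2=0x05 x3=0x17 x4=0x3f x5=0x39  N=0 Z=0
after  1: x0=0x1c x1=0x4c x2=0x05 x3=0x17 x4=0x3f x5=0x39  N=0 Z=0
after  2: x0=0x11 x1=0x4c x2=0x05 x3=0x17 x4=0x3f x5=0x39  N=0 Z=0
after  3: x0=0x11 x1=0x4c x2=0xd8 x3=0x17 x4=0x3f x5=0x39  N=1 Z=0
after  4: x0=0x3f x1=0x4c x2=0xd8 x3=0x17 x4=0x3f x5=0x39  N=0 Z=0
after  5: x0=0x3f x1=0x4c x2=0xd8 x3=0x17 x4=0x3f x5=0x10  N=0 Z=0
after  6: x0=0x3f x1=0x4c x2=0xd8 x3=0x28 x4=0x3f x5=0x10  N=0 Z=0
after  7: x0=0x3f x1=0x5c x2=0xd8 x3=0x28 x4=0x3f x5=0x10  N=0 Z=0
after  8: x0=0x3f x1=0x5c x2=0x00 x3=0x28 x4=0x3f x5=0x10  N=0 Z=1
after  9: x0=0x3f x1=0x5c x2=0x00 x3=0x28 x4=0x3f x5=0x3f  N=0 Z=0
after 10: x0=0x3f x1=0x5c x2=0xc1 x3=0x28 x4=0x3f x5=0x3f  N=1 Z=0
after 11: x0=0x3f x1=0x74 x2=0xc1 x3=0x28 x4=0x3f x5=0x3f  N=0 Z=0
-- IRQ taken; context saved, return-PC = 12 --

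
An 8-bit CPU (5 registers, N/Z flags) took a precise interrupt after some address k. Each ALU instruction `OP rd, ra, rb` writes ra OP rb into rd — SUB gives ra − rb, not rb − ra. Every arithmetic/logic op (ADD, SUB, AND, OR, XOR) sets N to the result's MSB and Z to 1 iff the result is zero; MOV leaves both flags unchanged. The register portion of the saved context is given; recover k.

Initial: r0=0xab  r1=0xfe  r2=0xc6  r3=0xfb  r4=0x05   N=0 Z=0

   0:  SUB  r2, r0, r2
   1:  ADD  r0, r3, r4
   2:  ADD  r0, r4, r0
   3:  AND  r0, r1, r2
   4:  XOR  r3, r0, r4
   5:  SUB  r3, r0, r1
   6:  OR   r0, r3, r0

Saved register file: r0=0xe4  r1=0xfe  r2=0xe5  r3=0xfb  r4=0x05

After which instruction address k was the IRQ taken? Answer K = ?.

K = 3

after  0: r0=0xab r1=0xfe r2=0xe5 r3=0xfb r4=0x05  N=1 Z=0
after  1: r0=0x00 r1=0xfe r2=0xe5 r3=0xfb r4=0x05  N=0 Z=1
after  2: r0=0x05 r1=0xfe r2=0xe5 r3=0xfb r4=0x05  N=0 Z=0
after  3: r0=0xe4 r1=0xfe r2=0xe5 r3=0xfb r4=0x05  N=1 Z=0
-- IRQ taken; context saved, return-PC = 4 --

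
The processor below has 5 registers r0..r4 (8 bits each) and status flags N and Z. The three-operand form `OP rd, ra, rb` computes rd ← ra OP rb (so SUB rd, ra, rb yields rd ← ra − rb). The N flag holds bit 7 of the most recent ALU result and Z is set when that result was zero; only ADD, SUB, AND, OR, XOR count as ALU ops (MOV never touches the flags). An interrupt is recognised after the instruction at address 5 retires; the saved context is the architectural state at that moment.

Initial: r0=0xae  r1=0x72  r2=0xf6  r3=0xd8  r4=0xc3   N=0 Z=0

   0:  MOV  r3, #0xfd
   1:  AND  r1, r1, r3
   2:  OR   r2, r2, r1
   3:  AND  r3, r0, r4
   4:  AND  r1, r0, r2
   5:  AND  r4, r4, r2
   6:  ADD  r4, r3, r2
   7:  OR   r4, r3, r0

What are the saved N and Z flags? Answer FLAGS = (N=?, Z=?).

after  0: r0=0xae r1=0x72 r2=0xf6 r3=0xfd r4=0xc3  N=0 Z=0
after  1: r0=0xae r1=0x70 r2=0xf6 r3=0xfd r4=0xc3  N=0 Z=0
after  2: r0=0xae r1=0x70 r2=0xf6 r3=0xfd r4=0xc3  N=1 Z=0
after  3: r0=0xae r1=0x70 r2=0xf6 r3=0x82 r4=0xc3  N=1 Z=0
after  4: r0=0xae r1=0xa6 r2=0xf6 r3=0x82 r4=0xc3  N=1 Z=0
after  5: r0=0xae r1=0xa6 r2=0xf6 r3=0x82 r4=0xc2  N=1 Z=0
-- IRQ taken; context saved, return-PC = 6 --

FLAGS = (N=1, Z=0)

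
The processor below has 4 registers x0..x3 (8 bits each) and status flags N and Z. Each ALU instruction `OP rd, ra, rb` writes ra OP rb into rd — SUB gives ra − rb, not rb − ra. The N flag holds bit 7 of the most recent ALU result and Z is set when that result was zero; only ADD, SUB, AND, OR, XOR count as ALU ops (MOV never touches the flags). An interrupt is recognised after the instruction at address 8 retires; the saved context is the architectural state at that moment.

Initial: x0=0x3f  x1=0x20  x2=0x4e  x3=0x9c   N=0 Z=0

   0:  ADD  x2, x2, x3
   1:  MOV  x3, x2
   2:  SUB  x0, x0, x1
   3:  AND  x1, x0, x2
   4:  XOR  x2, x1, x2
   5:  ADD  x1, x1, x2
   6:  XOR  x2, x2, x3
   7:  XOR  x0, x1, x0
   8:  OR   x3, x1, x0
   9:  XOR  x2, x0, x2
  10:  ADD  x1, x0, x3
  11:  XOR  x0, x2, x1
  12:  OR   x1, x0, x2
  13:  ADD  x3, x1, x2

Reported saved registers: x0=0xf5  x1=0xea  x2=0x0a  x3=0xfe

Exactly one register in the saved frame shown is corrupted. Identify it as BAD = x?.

after  0: x0=0x3f x1=0x20 x2=0xea x3=0x9c  N=1 Z=0
after  1: x0=0x3f x1=0x20 x2=0xea x3=0xea  N=1 Z=0
after  2: x0=0x1f x1=0x20 x2=0xea x3=0xea  N=0 Z=0
after  3: x0=0x1f x1=0x0a x2=0xea x3=0xea  N=0 Z=0
after  4: x0=0x1f x1=0x0a x2=0xe0 x3=0xea  N=1 Z=0
after  5: x0=0x1f x1=0xea x2=0xe0 x3=0xea  N=1 Z=0
after  6: x0=0x1f x1=0xea x2=0x0a x3=0xea  N=0 Z=0
after  7: x0=0xf5 x1=0xea x2=0x0a x3=0xea  N=1 Z=0
after  8: x0=0xf5 x1=0xea x2=0x0a x3=0xff  N=1 Z=0
-- IRQ taken; context saved, return-PC = 9 --
mismatch: x3: reported 0xfe vs actual 0xff

BAD = x3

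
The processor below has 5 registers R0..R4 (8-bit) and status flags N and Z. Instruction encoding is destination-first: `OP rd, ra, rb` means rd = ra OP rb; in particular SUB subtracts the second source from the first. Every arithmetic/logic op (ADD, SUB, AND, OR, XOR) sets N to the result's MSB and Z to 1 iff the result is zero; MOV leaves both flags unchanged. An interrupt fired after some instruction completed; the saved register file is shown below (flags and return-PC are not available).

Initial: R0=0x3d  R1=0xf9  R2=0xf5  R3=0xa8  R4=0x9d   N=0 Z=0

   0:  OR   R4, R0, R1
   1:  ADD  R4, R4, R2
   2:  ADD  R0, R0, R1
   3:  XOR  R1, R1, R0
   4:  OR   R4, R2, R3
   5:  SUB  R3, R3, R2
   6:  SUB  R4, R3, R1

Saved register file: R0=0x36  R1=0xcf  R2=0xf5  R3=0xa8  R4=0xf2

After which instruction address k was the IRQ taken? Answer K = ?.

K = 3

after  0: R0=0x3d R1=0xf9 R2=0xf5 R3=0xa8 R4=0xfd  N=1 Z=0
after  1: R0=0x3d R1=0xf9 R2=0xf5 R3=0xa8 R4=0xf2  N=1 Z=0
after  2: R0=0x36 R1=0xf9 R2=0xf5 R3=0xa8 R4=0xf2  N=0 Z=0
after  3: R0=0x36 R1=0xcf R2=0xf5 R3=0xa8 R4=0xf2  N=1 Z=0
-- IRQ taken; context saved, return-PC = 4 --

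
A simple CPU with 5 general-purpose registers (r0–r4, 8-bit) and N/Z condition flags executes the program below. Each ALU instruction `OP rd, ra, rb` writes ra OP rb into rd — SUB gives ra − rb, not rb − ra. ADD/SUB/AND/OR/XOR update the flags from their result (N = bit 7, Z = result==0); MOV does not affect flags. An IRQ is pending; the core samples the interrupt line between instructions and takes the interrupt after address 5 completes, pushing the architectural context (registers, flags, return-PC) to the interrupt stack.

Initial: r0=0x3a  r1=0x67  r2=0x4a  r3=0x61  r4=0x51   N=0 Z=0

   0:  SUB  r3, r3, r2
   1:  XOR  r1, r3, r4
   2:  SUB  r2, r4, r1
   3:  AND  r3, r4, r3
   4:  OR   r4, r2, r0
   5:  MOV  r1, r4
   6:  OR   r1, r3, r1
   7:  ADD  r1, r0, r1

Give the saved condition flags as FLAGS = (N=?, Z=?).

after  0: r0=0x3a r1=0x67 r2=0x4a r3=0x17 r4=0x51  N=0 Z=0
after  1: r0=0x3a r1=0x46 r2=0x4a r3=0x17 r4=0x51  N=0 Z=0
after  2: r0=0x3a r1=0x46 r2=0x0b r3=0x17 r4=0x51  N=0 Z=0
after  3: r0=0x3a r1=0x46 r2=0x0b r3=0x11 r4=0x51  N=0 Z=0
after  4: r0=0x3a r1=0x46 r2=0x0b r3=0x11 r4=0x3b  N=0 Z=0
after  5: r0=0x3a r1=0x3b r2=0x0b r3=0x11 r4=0x3b  N=0 Z=0
-- IRQ taken; context saved, return-PC = 6 --

FLAGS = (N=0, Z=0)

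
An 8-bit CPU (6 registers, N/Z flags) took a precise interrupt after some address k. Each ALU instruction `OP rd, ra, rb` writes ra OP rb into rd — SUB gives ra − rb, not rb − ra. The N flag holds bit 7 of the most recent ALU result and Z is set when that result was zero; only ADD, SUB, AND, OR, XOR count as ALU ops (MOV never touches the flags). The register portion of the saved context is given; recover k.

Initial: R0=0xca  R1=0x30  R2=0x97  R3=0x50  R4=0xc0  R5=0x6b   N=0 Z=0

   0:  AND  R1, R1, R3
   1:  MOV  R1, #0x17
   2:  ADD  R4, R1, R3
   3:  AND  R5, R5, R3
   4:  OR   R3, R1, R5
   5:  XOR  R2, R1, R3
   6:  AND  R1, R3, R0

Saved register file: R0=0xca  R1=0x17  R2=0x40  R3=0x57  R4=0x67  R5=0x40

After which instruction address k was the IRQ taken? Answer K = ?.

K = 5

after  0: R0=0xca R1=0x10 R2=0x97 R3=0x50 R4=0xc0 R5=0x6b  N=0 Z=0
after  1: R0=0xca R1=0x17 R2=0x97 R3=0x50 R4=0xc0 R5=0x6b  N=0 Z=0
after  2: R0=0xca R1=0x17 R2=0x97 R3=0x50 R4=0x67 R5=0x6b  N=0 Z=0
after  3: R0=0xca R1=0x17 R2=0x97 R3=0x50 R4=0x67 R5=0x40  N=0 Z=0
after  4: R0=0xca R1=0x17 R2=0x97 R3=0x57 R4=0x67 R5=0x40  N=0 Z=0
after  5: R0=0xca R1=0x17 R2=0x40 R3=0x57 R4=0x67 R5=0x40  N=0 Z=0
-- IRQ taken; context saved, return-PC = 6 --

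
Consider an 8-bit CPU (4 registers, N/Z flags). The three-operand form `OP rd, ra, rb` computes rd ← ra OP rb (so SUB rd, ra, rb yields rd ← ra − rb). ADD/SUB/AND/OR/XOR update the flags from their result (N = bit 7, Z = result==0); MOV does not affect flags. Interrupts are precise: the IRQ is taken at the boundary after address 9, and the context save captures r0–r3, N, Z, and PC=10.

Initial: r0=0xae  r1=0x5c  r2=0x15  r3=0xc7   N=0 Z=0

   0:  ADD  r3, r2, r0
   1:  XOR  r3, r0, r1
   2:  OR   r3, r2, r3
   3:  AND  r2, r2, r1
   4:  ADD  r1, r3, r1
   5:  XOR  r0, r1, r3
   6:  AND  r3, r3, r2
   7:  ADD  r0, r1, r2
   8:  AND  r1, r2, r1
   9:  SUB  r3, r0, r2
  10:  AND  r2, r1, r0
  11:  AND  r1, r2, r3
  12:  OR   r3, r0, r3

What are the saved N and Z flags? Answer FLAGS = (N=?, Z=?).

FLAGS = (N=0, Z=0)

after  0: r0=0xae r1=0x5c r2=0x15 r3=0xc3  N=1 Z=0
after  1: r0=0xae r1=0x5c r2=0x15 r3=0xf2  N=1 Z=0
after  2: r0=0xae r1=0x5c r2=0x15 r3=0xf7  N=1 Z=0
after  3: r0=0xae r1=0x5c r2=0x14 r3=0xf7  N=0 Z=0
after  4: r0=0xae r1=0x53 r2=0x14 r3=0xf7  N=0 Z=0
after  5: r0=0xa4 r1=0x53 r2=0x14 r3=0xf7  N=1 Z=0
after  6: r0=0xa4 r1=0x53 r2=0x14 r3=0x14  N=0 Z=0
after  7: r0=0x67 r1=0x53 r2=0x14 r3=0x14  N=0 Z=0
after  8: r0=0x67 r1=0x10 r2=0x14 r3=0x14  N=0 Z=0
after  9: r0=0x67 r1=0x10 r2=0x14 r3=0x53  N=0 Z=0
-- IRQ taken; context saved, return-PC = 10 --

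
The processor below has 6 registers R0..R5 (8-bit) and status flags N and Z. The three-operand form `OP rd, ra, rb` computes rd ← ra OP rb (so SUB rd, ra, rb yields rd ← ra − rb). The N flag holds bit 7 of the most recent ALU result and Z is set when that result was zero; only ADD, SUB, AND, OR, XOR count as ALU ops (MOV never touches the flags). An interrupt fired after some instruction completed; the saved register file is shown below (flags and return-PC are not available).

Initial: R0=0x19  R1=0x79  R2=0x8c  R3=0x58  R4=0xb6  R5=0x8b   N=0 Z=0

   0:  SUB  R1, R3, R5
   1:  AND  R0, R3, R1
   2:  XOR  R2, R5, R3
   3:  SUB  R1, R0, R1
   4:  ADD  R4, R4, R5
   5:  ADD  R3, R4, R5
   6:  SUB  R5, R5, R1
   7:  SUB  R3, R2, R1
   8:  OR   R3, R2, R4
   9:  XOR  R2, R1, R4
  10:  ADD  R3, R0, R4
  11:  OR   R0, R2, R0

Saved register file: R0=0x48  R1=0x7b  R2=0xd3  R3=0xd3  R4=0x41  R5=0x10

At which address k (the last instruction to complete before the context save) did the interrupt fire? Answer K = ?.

K = 8

after  0: R0=0x19 R1=0xcd R2=0x8c R3=0x58 R4=0xb6 R5=0x8b  N=1 Z=0
after  1: R0=0x48 R1=0xcd R2=0x8c R3=0x58 R4=0xb6 R5=0x8b  N=0 Z=0
after  2: R0=0x48 R1=0xcd R2=0xd3 R3=0x58 R4=0xb6 R5=0x8b  N=1 Z=0
after  3: R0=0x48 R1=0x7b R2=0xd3 R3=0x58 R4=0xb6 R5=0x8b  N=0 Z=0
after  4: R0=0x48 R1=0x7b R2=0xd3 R3=0x58 R4=0x41 R5=0x8b  N=0 Z=0
after  5: R0=0x48 R1=0x7b R2=0xd3 R3=0xcc R4=0x41 R5=0x8b  N=1 Z=0
after  6: R0=0x48 R1=0x7b R2=0xd3 R3=0xcc R4=0x41 R5=0x10  N=0 Z=0
after  7: R0=0x48 R1=0x7b R2=0xd3 R3=0x58 R4=0x41 R5=0x10  N=0 Z=0
after  8: R0=0x48 R1=0x7b R2=0xd3 R3=0xd3 R4=0x41 R5=0x10  N=1 Z=0
-- IRQ taken; context saved, return-PC = 9 --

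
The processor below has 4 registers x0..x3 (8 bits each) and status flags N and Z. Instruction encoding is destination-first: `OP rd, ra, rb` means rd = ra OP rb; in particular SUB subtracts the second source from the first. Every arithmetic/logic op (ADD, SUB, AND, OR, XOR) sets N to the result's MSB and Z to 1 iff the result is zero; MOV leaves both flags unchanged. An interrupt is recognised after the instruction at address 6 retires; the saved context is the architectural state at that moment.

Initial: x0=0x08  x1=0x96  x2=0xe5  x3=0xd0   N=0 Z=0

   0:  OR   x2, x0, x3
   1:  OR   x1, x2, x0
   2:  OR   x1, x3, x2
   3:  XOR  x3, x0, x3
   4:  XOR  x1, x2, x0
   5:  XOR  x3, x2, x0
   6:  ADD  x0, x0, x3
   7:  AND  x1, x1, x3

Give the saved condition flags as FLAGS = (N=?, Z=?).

after  0: x0=0x08 x1=0x96 x2=0xd8 x3=0xd0  N=1 Z=0
after  1: x0=0x08 x1=0xd8 x2=0xd8 x3=0xd0  N=1 Z=0
after  2: x0=0x08 x1=0xd8 x2=0xd8 x3=0xd0  N=1 Z=0
after  3: x0=0x08 x1=0xd8 x2=0xd8 x3=0xd8  N=1 Z=0
after  4: x0=0x08 x1=0xd0 x2=0xd8 x3=0xd8  N=1 Z=0
after  5: x0=0x08 x1=0xd0 x2=0xd8 x3=0xd0  N=1 Z=0
after  6: x0=0xd8 x1=0xd0 x2=0xd8 x3=0xd0  N=1 Z=0
-- IRQ taken; context saved, return-PC = 7 --

FLAGS = (N=1, Z=0)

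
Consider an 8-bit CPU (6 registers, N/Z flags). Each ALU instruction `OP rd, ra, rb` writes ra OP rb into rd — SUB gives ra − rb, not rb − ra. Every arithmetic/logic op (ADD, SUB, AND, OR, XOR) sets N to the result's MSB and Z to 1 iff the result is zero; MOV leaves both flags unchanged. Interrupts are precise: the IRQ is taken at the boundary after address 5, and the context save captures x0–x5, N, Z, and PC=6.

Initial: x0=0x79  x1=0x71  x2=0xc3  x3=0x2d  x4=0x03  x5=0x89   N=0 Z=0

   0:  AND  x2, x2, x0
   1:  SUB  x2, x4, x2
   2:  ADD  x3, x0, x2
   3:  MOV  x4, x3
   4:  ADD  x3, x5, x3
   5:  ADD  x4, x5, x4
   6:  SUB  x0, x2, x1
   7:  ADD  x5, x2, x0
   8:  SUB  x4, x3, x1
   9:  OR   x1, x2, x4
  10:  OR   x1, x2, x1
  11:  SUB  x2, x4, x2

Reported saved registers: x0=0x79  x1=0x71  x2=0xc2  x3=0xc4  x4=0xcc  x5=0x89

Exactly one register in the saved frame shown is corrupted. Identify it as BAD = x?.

after  0: x0=0x79 x1=0x71 x2=0x41 x3=0x2d x4=0x03 x5=0x89  N=0 Z=0
after  1: x0=0x79 x1=0x71 x2=0xc2 x3=0x2d x4=0x03 x5=0x89  N=1 Z=0
after  2: x0=0x79 x1=0x71 x2=0xc2 x3=0x3b x4=0x03 x5=0x89  N=0 Z=0
after  3: x0=0x79 x1=0x71 x2=0xc2 x3=0x3b x4=0x3b x5=0x89  N=0 Z=0
after  4: x0=0x79 x1=0x71 x2=0xc2 x3=0xc4 x4=0x3b x5=0x89  N=1 Z=0
after  5: x0=0x79 x1=0x71 x2=0xc2 x3=0xc4 x4=0xc4 x5=0x89  N=1 Z=0
-- IRQ taken; context saved, return-PC = 6 --
mismatch: x4: reported 0xcc vs actual 0xc4

BAD = x4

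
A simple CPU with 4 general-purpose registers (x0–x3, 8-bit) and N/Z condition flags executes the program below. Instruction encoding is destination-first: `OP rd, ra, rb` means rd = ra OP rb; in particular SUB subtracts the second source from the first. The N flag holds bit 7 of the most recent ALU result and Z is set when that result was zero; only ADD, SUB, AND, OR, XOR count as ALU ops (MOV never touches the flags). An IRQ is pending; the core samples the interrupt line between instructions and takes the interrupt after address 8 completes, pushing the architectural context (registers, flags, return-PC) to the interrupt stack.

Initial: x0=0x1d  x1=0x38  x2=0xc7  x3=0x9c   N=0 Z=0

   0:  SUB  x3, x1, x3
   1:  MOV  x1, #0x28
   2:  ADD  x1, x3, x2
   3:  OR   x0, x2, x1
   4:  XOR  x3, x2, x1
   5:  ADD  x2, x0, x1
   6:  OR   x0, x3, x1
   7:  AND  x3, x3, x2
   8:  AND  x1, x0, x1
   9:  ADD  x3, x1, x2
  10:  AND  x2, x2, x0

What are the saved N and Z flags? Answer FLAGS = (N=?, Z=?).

FLAGS = (N=0, Z=0)

after  0: x0=0x1d x1=0x38 x2=0xc7 x3=0x9c  N=1 Z=0
after  1: x0=0x1d x1=0x28 x2=0xc7 x3=0x9c  N=1 Z=0
after  2: x0=0x1d x1=0x63 x2=0xc7 x3=0x9c  N=0 Z=0
after  3: x0=0xe7 x1=0x63 x2=0xc7 x3=0x9c  N=1 Z=0
after  4: x0=0xe7 x1=0x63 x2=0xc7 x3=0xa4  N=1 Z=0
after  5: x0=0xe7 x1=0x63 x2=0x4a x3=0xa4  N=0 Z=0
after  6: x0=0xe7 x1=0x63 x2=0x4a x3=0xa4  N=1 Z=0
after  7: x0=0xe7 x1=0x63 x2=0x4a x3=0x00  N=0 Z=1
after  8: x0=0xe7 x1=0x63 x2=0x4a x3=0x00  N=0 Z=0
-- IRQ taken; context saved, return-PC = 9 --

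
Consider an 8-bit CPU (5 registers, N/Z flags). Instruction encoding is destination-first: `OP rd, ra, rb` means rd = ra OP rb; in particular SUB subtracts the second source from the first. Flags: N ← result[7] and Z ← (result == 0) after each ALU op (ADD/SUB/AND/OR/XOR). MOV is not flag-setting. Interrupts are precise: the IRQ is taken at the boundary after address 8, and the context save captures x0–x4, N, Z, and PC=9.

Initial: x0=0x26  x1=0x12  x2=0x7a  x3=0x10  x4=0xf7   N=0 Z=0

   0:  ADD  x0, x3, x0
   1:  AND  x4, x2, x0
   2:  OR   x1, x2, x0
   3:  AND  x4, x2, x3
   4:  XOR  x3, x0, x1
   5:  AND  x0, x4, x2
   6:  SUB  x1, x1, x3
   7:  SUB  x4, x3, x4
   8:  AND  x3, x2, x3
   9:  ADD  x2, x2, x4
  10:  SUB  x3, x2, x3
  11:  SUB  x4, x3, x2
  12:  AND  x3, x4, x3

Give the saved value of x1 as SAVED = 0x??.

after  0: x0=0x36 x1=0x12 x2=0x7a x3=0x10 x4=0xf7  N=0 Z=0
after  1: x0=0x36 x1=0x12 x2=0x7a x3=0x10 x4=0x32  N=0 Z=0
after  2: x0=0x36 x1=0x7e x2=0x7a x3=0x10 x4=0x32  N=0 Z=0
after  3: x0=0x36 x1=0x7e x2=0x7a x3=0x10 x4=0x10  N=0 Z=0
after  4: x0=0x36 x1=0x7e x2=0x7a x3=0x48 x4=0x10  N=0 Z=0
after  5: x0=0x10 x1=0x7e x2=0x7a x3=0x48 x4=0x10  N=0 Z=0
after  6: x0=0x10 x1=0x36 x2=0x7a x3=0x48 x4=0x10  N=0 Z=0
after  7: x0=0x10 x1=0x36 x2=0x7a x3=0x48 x4=0x38  N=0 Z=0
after  8: x0=0x10 x1=0x36 x2=0x7a x3=0x48 x4=0x38  N=0 Z=0
-- IRQ taken; context saved, return-PC = 9 --

SAVED = 0x36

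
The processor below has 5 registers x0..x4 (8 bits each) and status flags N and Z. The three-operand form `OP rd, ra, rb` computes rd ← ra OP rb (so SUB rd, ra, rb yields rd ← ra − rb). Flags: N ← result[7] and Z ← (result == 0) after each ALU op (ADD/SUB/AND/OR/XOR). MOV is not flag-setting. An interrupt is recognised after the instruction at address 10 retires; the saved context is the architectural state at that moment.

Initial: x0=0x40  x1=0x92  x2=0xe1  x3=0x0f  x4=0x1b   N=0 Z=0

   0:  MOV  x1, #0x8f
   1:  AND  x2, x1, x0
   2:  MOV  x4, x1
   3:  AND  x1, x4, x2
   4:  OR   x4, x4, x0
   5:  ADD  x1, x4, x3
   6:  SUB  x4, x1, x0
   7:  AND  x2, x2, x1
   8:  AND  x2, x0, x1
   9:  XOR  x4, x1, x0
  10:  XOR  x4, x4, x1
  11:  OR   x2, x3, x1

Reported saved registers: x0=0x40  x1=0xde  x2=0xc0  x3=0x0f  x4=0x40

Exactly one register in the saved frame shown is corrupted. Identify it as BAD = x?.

after  0: x0=0x40 x1=0x8f x2=0xe1 x3=0x0f x4=0x1b  N=0 Z=0
after  1: x0=0x40 x1=0x8f x2=0x00 x3=0x0f x4=0x1b  N=0 Z=1
after  2: x0=0x40 x1=0x8f x2=0x00 x3=0x0f x4=0x8f  N=0 Z=1
after  3: x0=0x40 x1=0x00 x2=0x00 x3=0x0f x4=0x8f  N=0 Z=1
after  4: x0=0x40 x1=0x00 x2=0x00 x3=0x0f x4=0xcf  N=1 Z=0
after  5: x0=0x40 x1=0xde x2=0x00 x3=0x0f x4=0xcf  N=1 Z=0
after  6: x0=0x40 x1=0xde x2=0x00 x3=0x0f x4=0x9e  N=1 Z=0
after  7: x0=0x40 x1=0xde x2=0x00 x3=0x0f x4=0x9e  N=0 Z=1
after  8: x0=0x40 x1=0xde x2=0x40 x3=0x0f x4=0x9e  N=0 Z=0
after  9: x0=0x40 x1=0xde x2=0x40 x3=0x0f x4=0x9e  N=1 Z=0
after 10: x0=0x40 x1=0xde x2=0x40 x3=0x0f x4=0x40  N=0 Z=0
-- IRQ taken; context saved, return-PC = 11 --
mismatch: x2: reported 0xc0 vs actual 0x40

BAD = x2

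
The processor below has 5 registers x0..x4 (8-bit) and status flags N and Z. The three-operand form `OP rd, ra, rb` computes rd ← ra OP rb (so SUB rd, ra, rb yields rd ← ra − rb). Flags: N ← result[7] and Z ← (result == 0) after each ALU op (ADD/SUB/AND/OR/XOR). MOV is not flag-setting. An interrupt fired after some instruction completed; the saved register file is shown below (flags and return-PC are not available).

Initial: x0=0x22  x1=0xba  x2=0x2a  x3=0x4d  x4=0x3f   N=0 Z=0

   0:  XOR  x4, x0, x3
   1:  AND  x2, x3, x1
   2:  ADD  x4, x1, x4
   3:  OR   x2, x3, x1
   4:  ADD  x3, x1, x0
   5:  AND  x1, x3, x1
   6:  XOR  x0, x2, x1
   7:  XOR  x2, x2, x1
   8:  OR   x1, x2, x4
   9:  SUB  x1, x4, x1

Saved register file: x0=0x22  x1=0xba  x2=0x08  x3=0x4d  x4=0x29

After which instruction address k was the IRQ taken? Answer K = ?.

K = 2

after  0: x0=0x22 x1=0xba x2=0x2a x3=0x4d x4=0x6f  N=0 Z=0
after  1: x0=0x22 x1=0xba x2=0x08 x3=0x4d x4=0x6f  N=0 Z=0
after  2: x0=0x22 x1=0xba x2=0x08 x3=0x4d x4=0x29  N=0 Z=0
-- IRQ taken; context saved, return-PC = 3 --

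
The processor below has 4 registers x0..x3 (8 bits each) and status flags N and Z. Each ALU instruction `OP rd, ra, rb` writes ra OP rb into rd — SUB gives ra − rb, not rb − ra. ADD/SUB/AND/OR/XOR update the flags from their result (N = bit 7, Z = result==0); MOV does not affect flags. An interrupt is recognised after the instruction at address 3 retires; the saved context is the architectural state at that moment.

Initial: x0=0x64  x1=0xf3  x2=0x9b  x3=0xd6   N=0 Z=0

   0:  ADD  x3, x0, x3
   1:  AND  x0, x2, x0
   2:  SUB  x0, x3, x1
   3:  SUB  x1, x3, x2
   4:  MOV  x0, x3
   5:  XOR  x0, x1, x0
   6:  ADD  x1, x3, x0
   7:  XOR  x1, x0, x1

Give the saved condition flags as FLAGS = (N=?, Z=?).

after  0: x0=0x64 x1=0xf3 x2=0x9b x3=0x3a  N=0 Z=0
after  1: x0=0x00 x1=0xf3 x2=0x9b x3=0x3a  N=0 Z=1
after  2: x0=0x47 x1=0xf3 x2=0x9b x3=0x3a  N=0 Z=0
after  3: x0=0x47 x1=0x9f x2=0x9b x3=0x3a  N=1 Z=0
-- IRQ taken; context saved, return-PC = 4 --

FLAGS = (N=1, Z=0)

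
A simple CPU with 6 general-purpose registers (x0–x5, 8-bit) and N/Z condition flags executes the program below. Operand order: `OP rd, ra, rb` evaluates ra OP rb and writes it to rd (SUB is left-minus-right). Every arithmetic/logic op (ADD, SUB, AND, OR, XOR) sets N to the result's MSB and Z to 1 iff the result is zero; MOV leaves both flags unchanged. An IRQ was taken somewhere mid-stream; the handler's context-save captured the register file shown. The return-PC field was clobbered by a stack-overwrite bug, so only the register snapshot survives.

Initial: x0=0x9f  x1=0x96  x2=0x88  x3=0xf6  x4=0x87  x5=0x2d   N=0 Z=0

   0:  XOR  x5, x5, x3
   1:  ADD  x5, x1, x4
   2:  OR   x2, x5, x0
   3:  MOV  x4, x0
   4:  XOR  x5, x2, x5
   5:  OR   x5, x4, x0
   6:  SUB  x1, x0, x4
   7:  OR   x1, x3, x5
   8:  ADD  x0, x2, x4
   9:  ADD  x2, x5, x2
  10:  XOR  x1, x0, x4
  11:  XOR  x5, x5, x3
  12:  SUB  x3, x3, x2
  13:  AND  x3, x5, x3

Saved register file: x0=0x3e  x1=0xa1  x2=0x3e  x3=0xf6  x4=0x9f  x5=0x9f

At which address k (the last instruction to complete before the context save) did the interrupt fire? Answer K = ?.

K = 10

after  0: x0=0x9f x1=0x96 x2=0x88 x3=0xf6 x4=0x87 x5=0xdb  N=1 Z=0
after  1: x0=0x9f x1=0x96 x2=0x88 x3=0xf6 x4=0x87 x5=0x1d  N=0 Z=0
after  2: x0=0x9f x1=0x96 x2=0x9f x3=0xf6 x4=0x87 x5=0x1d  N=1 Z=0
after  3: x0=0x9f x1=0x96 x2=0x9f x3=0xf6 x4=0x9f x5=0x1d  N=1 Z=0
after  4: x0=0x9f x1=0x96 x2=0x9f x3=0xf6 x4=0x9f x5=0x82  N=1 Z=0
after  5: x0=0x9f x1=0x96 x2=0x9f x3=0xf6 x4=0x9f x5=0x9f  N=1 Z=0
after  6: x0=0x9f x1=0x00 x2=0x9f x3=0xf6 x4=0x9f x5=0x9f  N=0 Z=1
after  7: x0=0x9f x1=0xff x2=0x9f x3=0xf6 x4=0x9f x5=0x9f  N=1 Z=0
after  8: x0=0x3e x1=0xff x2=0x9f x3=0xf6 x4=0x9f x5=0x9f  N=0 Z=0
after  9: x0=0x3e x1=0xff x2=0x3e x3=0xf6 x4=0x9f x5=0x9f  N=0 Z=0
after 10: x0=0x3e x1=0xa1 x2=0x3e x3=0xf6 x4=0x9f x5=0x9f  N=1 Z=0
-- IRQ taken; context saved, return-PC = 11 --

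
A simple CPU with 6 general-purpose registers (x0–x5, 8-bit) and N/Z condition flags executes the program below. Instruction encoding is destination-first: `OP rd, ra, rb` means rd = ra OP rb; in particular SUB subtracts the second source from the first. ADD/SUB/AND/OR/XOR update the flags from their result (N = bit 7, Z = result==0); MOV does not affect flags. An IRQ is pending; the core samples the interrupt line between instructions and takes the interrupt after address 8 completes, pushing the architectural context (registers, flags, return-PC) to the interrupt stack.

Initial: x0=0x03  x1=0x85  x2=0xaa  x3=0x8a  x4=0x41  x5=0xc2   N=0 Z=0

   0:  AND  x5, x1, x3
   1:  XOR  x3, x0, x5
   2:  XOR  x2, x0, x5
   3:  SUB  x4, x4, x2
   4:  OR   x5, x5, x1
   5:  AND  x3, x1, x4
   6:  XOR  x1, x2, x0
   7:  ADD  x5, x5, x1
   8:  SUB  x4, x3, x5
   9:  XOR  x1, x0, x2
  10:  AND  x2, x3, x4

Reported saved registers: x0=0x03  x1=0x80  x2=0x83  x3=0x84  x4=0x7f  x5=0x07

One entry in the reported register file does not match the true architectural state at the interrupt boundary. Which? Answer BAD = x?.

BAD = x5

after  0: x0=0x03 x1=0x85 x2=0xaa x3=0x8a x4=0x41 x5=0x80  N=1 Z=0
after  1: x0=0x03 x1=0x85 x2=0xaa x3=0x83 x4=0x41 x5=0x80  N=1 Z=0
after  2: x0=0x03 x1=0x85 x2=0x83 x3=0x83 x4=0x41 x5=0x80  N=1 Z=0
after  3: x0=0x03 x1=0x85 x2=0x83 x3=0x83 x4=0xbe x5=0x80  N=1 Z=0
after  4: x0=0x03 x1=0x85 x2=0x83 x3=0x83 x4=0xbe x5=0x85  N=1 Z=0
after  5: x0=0x03 x1=0x85 x2=0x83 x3=0x84 x4=0xbe x5=0x85  N=1 Z=0
after  6: x0=0x03 x1=0x80 x2=0x83 x3=0x84 x4=0xbe x5=0x85  N=1 Z=0
after  7: x0=0x03 x1=0x80 x2=0x83 x3=0x84 x4=0xbe x5=0x05  N=0 Z=0
after  8: x0=0x03 x1=0x80 x2=0x83 x3=0x84 x4=0x7f x5=0x05  N=0 Z=0
-- IRQ taken; context saved, return-PC = 9 --
mismatch: x5: reported 0x07 vs actual 0x05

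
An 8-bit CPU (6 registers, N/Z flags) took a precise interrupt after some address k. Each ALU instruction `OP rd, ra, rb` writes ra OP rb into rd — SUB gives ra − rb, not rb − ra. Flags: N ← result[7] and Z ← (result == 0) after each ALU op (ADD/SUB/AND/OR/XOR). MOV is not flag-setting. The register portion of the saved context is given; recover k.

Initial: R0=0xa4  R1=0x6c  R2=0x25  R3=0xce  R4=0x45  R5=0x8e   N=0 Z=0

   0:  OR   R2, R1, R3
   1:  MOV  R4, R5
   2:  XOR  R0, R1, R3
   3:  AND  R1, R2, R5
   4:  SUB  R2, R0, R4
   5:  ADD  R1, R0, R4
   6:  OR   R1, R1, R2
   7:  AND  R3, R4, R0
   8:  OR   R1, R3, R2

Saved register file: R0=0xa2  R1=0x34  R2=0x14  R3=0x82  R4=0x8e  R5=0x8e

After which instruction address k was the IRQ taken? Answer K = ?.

after  0: R0=0xa4 R1=0x6c R2=0xee R3=0xce R4=0x45 R5=0x8e  N=1 Z=0
after  1: R0=0xa4 R1=0x6c R2=0xee R3=0xce R4=0x8e R5=0x8e  N=1 Z=0
after  2: R0=0xa2 R1=0x6c R2=0xee R3=0xce R4=0x8e R5=0x8e  N=1 Z=0
after  3: R0=0xa2 R1=0x8e R2=0xee R3=0xce R4=0x8e R5=0x8e  N=1 Z=0
after  4: R0=0xa2 R1=0x8e R2=0x14 R3=0xce R4=0x8e R5=0x8e  N=0 Z=0
after  5: R0=0xa2 R1=0x30 R2=0x14 R3=0xce R4=0x8e R5=0x8e  N=0 Z=0
after  6: R0=0xa2 R1=0x34 R2=0x14 R3=0xce R4=0x8e R5=0x8e  N=0 Z=0
after  7: R0=0xa2 R1=0x34 R2=0x14 R3=0x82 R4=0x8e R5=0x8e  N=1 Z=0
-- IRQ taken; context saved, return-PC = 8 --

K = 7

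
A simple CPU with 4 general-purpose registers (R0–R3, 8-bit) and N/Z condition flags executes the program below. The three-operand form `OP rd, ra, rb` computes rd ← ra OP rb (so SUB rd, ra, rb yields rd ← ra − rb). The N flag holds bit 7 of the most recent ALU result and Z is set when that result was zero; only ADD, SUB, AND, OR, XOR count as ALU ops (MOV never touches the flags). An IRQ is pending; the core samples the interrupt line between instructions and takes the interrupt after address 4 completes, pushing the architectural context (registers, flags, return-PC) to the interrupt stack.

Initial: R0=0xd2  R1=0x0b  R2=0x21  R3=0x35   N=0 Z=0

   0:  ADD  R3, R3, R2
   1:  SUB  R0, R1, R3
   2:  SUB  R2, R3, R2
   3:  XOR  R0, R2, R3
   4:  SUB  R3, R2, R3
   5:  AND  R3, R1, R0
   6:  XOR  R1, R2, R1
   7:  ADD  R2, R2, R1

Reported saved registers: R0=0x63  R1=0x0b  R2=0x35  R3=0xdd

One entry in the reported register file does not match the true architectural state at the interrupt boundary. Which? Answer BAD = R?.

BAD = R3

after  0: R0=0xd2 R1=0x0b R2=0x21 R3=0x56  N=0 Z=0
after  1: R0=0xb5 R1=0x0b R2=0x21 R3=0x56  N=1 Z=0
after  2: R0=0xb5 R1=0x0b R2=0x35 R3=0x56  N=0 Z=0
after  3: R0=0x63 R1=0x0b R2=0x35 R3=0x56  N=0 Z=0
after  4: R0=0x63 R1=0x0b R2=0x35 R3=0xdf  N=1 Z=0
-- IRQ taken; context saved, return-PC = 5 --
mismatch: R3: reported 0xdd vs actual 0xdf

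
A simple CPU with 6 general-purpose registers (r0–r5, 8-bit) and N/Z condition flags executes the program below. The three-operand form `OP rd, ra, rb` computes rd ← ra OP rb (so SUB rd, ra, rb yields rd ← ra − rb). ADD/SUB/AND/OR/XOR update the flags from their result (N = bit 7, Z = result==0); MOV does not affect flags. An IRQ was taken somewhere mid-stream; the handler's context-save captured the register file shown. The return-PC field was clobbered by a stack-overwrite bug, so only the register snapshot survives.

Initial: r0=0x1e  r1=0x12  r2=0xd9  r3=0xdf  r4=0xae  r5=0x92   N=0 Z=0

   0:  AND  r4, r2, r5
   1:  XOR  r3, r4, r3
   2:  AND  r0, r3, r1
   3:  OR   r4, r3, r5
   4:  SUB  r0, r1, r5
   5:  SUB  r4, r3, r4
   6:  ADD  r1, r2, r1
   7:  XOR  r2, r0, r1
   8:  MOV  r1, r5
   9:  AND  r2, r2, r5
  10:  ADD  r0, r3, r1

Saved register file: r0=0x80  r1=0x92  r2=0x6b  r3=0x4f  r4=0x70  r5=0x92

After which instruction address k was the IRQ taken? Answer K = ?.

K = 8

after  0: r0=0x1e r1=0x12 r2=0xd9 r3=0xdf r4=0x90 r5=0x92  N=1 Z=0
after  1: r0=0x1e r1=0x12 r2=0xd9 r3=0x4f r4=0x90 r5=0x92  N=0 Z=0
after  2: r0=0x02 r1=0x12 r2=0xd9 r3=0x4f r4=0x90 r5=0x92  N=0 Z=0
after  3: r0=0x02 r1=0x12 r2=0xd9 r3=0x4f r4=0xdf r5=0x92  N=1 Z=0
after  4: r0=0x80 r1=0x12 r2=0xd9 r3=0x4f r4=0xdf r5=0x92  N=1 Z=0
after  5: r0=0x80 r1=0x12 r2=0xd9 r3=0x4f r4=0x70 r5=0x92  N=0 Z=0
after  6: r0=0x80 r1=0xeb r2=0xd9 r3=0x4f r4=0x70 r5=0x92  N=1 Z=0
after  7: r0=0x80 r1=0xeb r2=0x6b r3=0x4f r4=0x70 r5=0x92  N=0 Z=0
after  8: r0=0x80 r1=0x92 r2=0x6b r3=0x4f r4=0x70 r5=0x92  N=0 Z=0
-- IRQ taken; context saved, return-PC = 9 --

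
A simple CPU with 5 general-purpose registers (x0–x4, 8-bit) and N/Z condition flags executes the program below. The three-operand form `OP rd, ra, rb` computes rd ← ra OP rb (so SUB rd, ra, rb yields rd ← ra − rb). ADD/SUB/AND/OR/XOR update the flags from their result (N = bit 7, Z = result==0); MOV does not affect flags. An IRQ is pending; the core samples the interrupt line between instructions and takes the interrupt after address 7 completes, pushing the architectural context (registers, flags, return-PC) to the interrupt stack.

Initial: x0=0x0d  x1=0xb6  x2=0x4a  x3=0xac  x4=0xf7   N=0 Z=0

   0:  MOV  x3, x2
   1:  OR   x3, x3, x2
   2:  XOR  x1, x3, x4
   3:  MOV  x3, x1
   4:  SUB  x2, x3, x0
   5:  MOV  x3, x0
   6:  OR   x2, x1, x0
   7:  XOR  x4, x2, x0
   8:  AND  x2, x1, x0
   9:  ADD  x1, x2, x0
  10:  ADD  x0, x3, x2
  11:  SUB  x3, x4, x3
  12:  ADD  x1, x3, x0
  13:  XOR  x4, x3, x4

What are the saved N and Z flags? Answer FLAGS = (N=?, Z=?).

FLAGS = (N=1, Z=0)

after  0: x0=0x0d x1=0xb6 x2=0x4a x3=0x4a x4=0xf7  N=0 Z=0
after  1: x0=0x0d x1=0xb6 x2=0x4a x3=0x4a x4=0xf7  N=0 Z=0
after  2: x0=0x0d x1=0xbd x2=0x4a x3=0x4a x4=0xf7  N=1 Z=0
after  3: x0=0x0d x1=0xbd x2=0x4a x3=0xbd x4=0xf7  N=1 Z=0
after  4: x0=0x0d x1=0xbd x2=0xb0 x3=0xbd x4=0xf7  N=1 Z=0
after  5: x0=0x0d x1=0xbd x2=0xb0 x3=0x0d x4=0xf7  N=1 Z=0
after  6: x0=0x0d x1=0xbd x2=0xbd x3=0x0d x4=0xf7  N=1 Z=0
after  7: x0=0x0d x1=0xbd x2=0xbd x3=0x0d x4=0xb0  N=1 Z=0
-- IRQ taken; context saved, return-PC = 8 --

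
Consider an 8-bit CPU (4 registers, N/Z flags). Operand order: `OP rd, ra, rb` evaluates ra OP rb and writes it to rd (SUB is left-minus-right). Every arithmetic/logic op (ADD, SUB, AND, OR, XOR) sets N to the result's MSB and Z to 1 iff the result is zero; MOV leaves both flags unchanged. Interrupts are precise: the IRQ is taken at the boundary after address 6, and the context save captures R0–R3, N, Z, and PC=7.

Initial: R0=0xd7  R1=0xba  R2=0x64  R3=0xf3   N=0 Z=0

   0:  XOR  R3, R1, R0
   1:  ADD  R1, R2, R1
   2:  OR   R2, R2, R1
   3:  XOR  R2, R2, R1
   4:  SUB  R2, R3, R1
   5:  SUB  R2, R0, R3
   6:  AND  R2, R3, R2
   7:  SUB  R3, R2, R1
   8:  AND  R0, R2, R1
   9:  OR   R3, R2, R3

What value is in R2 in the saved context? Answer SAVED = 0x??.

after  0: R0=0xd7 R1=0xba R2=0x64 R3=0x6d  N=0 Z=0
after  1: R0=0xd7 R1=0x1e R2=0x64 R3=0x6d  N=0 Z=0
after  2: R0=0xd7 R1=0x1e R2=0x7e R3=0x6d  N=0 Z=0
after  3: R0=0xd7 R1=0x1e R2=0x60 R3=0x6d  N=0 Z=0
after  4: R0=0xd7 R1=0x1e R2=0x4f R3=0x6d  N=0 Z=0
after  5: R0=0xd7 R1=0x1e R2=0x6a R3=0x6d  N=0 Z=0
after  6: R0=0xd7 R1=0x1e R2=0x68 R3=0x6d  N=0 Z=0
-- IRQ taken; context saved, return-PC = 7 --

SAVED = 0x68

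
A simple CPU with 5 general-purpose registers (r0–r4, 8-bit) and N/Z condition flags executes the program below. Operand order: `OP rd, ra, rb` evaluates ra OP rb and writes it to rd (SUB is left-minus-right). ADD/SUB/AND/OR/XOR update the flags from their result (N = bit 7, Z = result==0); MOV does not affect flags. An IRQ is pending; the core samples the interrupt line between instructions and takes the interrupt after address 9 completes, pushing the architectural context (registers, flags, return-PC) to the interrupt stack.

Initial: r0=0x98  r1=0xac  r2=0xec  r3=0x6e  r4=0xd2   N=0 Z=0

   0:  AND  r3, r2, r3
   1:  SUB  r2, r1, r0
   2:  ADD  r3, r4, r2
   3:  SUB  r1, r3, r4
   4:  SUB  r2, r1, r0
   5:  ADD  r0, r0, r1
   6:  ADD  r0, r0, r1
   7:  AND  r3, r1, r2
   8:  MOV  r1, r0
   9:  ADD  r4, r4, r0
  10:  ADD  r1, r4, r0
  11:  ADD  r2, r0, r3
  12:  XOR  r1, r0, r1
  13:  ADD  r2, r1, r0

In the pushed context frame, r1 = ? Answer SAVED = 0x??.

after  0: r0=0x98 r1=0xac r2=0xec r3=0x6c r4=0xd2  N=0 Z=0
after  1: r0=0x98 r1=0xac r2=0x14 r3=0x6c r4=0xd2  N=0 Z=0
after  2: r0=0x98 r1=0xac r2=0x14 r3=0xe6 r4=0xd2  N=1 Z=0
after  3: r0=0x98 r1=0x14 r2=0x14 r3=0xe6 r4=0xd2  N=0 Z=0
after  4: r0=0x98 r1=0x14 r2=0x7c r3=0xe6 r4=0xd2  N=0 Z=0
after  5: r0=0xac r1=0x14 r2=0x7c r3=0xe6 r4=0xd2  N=1 Z=0
after  6: r0=0xc0 r1=0x14 r2=0x7c r3=0xe6 r4=0xd2  N=1 Z=0
after  7: r0=0xc0 r1=0x14 r2=0x7c r3=0x14 r4=0xd2  N=0 Z=0
after  8: r0=0xc0 r1=0xc0 r2=0x7c r3=0x14 r4=0xd2  N=0 Z=0
after  9: r0=0xc0 r1=0xc0 r2=0x7c r3=0x14 r4=0x92  N=1 Z=0
-- IRQ taken; context saved, return-PC = 10 --

SAVED = 0xc0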